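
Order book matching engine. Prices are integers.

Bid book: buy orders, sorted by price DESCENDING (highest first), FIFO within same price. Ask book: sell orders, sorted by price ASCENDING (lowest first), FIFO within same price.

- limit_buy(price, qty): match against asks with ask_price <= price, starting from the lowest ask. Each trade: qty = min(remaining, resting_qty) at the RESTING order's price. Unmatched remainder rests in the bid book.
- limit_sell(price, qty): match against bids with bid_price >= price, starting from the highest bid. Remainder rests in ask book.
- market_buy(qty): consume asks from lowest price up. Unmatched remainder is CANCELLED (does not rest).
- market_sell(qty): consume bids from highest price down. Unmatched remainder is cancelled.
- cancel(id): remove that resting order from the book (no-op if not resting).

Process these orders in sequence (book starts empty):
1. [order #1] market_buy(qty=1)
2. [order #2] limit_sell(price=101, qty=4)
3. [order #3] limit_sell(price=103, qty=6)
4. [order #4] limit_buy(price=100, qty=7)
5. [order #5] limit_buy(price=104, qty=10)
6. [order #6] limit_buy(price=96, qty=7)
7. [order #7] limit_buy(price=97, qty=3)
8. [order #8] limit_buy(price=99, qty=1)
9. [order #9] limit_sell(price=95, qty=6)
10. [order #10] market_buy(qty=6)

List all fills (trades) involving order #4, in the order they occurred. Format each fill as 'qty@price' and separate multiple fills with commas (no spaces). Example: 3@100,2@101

Answer: 6@100

Derivation:
After op 1 [order #1] market_buy(qty=1): fills=none; bids=[-] asks=[-]
After op 2 [order #2] limit_sell(price=101, qty=4): fills=none; bids=[-] asks=[#2:4@101]
After op 3 [order #3] limit_sell(price=103, qty=6): fills=none; bids=[-] asks=[#2:4@101 #3:6@103]
After op 4 [order #4] limit_buy(price=100, qty=7): fills=none; bids=[#4:7@100] asks=[#2:4@101 #3:6@103]
After op 5 [order #5] limit_buy(price=104, qty=10): fills=#5x#2:4@101 #5x#3:6@103; bids=[#4:7@100] asks=[-]
After op 6 [order #6] limit_buy(price=96, qty=7): fills=none; bids=[#4:7@100 #6:7@96] asks=[-]
After op 7 [order #7] limit_buy(price=97, qty=3): fills=none; bids=[#4:7@100 #7:3@97 #6:7@96] asks=[-]
After op 8 [order #8] limit_buy(price=99, qty=1): fills=none; bids=[#4:7@100 #8:1@99 #7:3@97 #6:7@96] asks=[-]
After op 9 [order #9] limit_sell(price=95, qty=6): fills=#4x#9:6@100; bids=[#4:1@100 #8:1@99 #7:3@97 #6:7@96] asks=[-]
After op 10 [order #10] market_buy(qty=6): fills=none; bids=[#4:1@100 #8:1@99 #7:3@97 #6:7@96] asks=[-]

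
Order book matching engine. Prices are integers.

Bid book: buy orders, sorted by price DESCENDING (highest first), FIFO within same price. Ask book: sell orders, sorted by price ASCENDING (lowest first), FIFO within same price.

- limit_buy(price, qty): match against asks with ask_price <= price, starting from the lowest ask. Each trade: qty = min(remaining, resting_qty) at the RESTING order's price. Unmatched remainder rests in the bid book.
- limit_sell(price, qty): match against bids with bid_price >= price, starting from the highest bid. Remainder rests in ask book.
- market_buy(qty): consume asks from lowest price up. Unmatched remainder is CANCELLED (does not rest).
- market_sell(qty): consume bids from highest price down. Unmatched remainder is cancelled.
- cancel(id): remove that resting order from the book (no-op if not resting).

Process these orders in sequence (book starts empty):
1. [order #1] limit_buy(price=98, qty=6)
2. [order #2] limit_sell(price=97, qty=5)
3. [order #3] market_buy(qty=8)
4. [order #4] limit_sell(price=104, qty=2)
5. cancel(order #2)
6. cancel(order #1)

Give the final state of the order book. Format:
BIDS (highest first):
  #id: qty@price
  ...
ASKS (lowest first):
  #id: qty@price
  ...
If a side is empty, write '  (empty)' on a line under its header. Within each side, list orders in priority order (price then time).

After op 1 [order #1] limit_buy(price=98, qty=6): fills=none; bids=[#1:6@98] asks=[-]
After op 2 [order #2] limit_sell(price=97, qty=5): fills=#1x#2:5@98; bids=[#1:1@98] asks=[-]
After op 3 [order #3] market_buy(qty=8): fills=none; bids=[#1:1@98] asks=[-]
After op 4 [order #4] limit_sell(price=104, qty=2): fills=none; bids=[#1:1@98] asks=[#4:2@104]
After op 5 cancel(order #2): fills=none; bids=[#1:1@98] asks=[#4:2@104]
After op 6 cancel(order #1): fills=none; bids=[-] asks=[#4:2@104]

Answer: BIDS (highest first):
  (empty)
ASKS (lowest first):
  #4: 2@104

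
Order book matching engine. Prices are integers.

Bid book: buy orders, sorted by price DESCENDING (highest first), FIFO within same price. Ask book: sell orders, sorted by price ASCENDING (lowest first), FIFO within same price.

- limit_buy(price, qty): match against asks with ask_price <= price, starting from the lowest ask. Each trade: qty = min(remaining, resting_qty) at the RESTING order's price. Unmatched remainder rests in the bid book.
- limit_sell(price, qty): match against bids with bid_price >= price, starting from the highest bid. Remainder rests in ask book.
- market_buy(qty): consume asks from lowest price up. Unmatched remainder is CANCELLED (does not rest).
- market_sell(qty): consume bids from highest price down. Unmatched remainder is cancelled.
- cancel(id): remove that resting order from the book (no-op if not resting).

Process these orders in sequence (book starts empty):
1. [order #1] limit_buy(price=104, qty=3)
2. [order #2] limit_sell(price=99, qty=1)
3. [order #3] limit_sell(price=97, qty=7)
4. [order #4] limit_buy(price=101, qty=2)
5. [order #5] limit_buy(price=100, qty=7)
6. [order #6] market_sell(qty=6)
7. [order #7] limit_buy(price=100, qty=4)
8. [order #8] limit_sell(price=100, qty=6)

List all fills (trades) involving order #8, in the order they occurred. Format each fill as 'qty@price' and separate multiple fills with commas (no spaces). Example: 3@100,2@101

Answer: 4@100

Derivation:
After op 1 [order #1] limit_buy(price=104, qty=3): fills=none; bids=[#1:3@104] asks=[-]
After op 2 [order #2] limit_sell(price=99, qty=1): fills=#1x#2:1@104; bids=[#1:2@104] asks=[-]
After op 3 [order #3] limit_sell(price=97, qty=7): fills=#1x#3:2@104; bids=[-] asks=[#3:5@97]
After op 4 [order #4] limit_buy(price=101, qty=2): fills=#4x#3:2@97; bids=[-] asks=[#3:3@97]
After op 5 [order #5] limit_buy(price=100, qty=7): fills=#5x#3:3@97; bids=[#5:4@100] asks=[-]
After op 6 [order #6] market_sell(qty=6): fills=#5x#6:4@100; bids=[-] asks=[-]
After op 7 [order #7] limit_buy(price=100, qty=4): fills=none; bids=[#7:4@100] asks=[-]
After op 8 [order #8] limit_sell(price=100, qty=6): fills=#7x#8:4@100; bids=[-] asks=[#8:2@100]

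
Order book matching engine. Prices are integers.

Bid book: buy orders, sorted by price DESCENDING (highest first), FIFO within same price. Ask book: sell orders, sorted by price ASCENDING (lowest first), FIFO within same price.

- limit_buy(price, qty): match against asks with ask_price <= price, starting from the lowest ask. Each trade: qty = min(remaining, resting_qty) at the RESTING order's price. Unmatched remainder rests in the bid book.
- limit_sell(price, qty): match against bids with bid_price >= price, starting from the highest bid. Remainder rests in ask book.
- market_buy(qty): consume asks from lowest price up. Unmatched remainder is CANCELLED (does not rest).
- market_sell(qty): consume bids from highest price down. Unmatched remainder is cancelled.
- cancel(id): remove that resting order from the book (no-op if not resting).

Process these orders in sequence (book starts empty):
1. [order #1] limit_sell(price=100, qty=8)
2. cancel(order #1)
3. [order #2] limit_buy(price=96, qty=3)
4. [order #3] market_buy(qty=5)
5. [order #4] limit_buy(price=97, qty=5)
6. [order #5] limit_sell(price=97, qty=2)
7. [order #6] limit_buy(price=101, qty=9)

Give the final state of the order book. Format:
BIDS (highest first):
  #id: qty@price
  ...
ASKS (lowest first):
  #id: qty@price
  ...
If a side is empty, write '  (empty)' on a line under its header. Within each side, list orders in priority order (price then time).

After op 1 [order #1] limit_sell(price=100, qty=8): fills=none; bids=[-] asks=[#1:8@100]
After op 2 cancel(order #1): fills=none; bids=[-] asks=[-]
After op 3 [order #2] limit_buy(price=96, qty=3): fills=none; bids=[#2:3@96] asks=[-]
After op 4 [order #3] market_buy(qty=5): fills=none; bids=[#2:3@96] asks=[-]
After op 5 [order #4] limit_buy(price=97, qty=5): fills=none; bids=[#4:5@97 #2:3@96] asks=[-]
After op 6 [order #5] limit_sell(price=97, qty=2): fills=#4x#5:2@97; bids=[#4:3@97 #2:3@96] asks=[-]
After op 7 [order #6] limit_buy(price=101, qty=9): fills=none; bids=[#6:9@101 #4:3@97 #2:3@96] asks=[-]

Answer: BIDS (highest first):
  #6: 9@101
  #4: 3@97
  #2: 3@96
ASKS (lowest first):
  (empty)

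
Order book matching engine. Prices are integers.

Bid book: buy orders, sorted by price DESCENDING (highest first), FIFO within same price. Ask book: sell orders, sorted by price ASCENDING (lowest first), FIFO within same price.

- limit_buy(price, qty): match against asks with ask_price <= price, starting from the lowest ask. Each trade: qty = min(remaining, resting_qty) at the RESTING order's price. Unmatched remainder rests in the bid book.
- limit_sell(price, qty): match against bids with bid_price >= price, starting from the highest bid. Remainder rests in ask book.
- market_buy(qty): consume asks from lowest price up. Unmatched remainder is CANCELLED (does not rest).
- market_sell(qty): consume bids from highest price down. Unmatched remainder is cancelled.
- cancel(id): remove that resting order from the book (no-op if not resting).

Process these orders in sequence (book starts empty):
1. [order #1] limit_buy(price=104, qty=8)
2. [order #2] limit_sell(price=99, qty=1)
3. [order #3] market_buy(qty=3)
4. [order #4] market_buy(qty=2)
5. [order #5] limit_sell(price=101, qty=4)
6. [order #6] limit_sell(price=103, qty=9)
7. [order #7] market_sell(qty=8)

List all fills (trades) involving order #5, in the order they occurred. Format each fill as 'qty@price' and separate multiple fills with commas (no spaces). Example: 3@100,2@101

After op 1 [order #1] limit_buy(price=104, qty=8): fills=none; bids=[#1:8@104] asks=[-]
After op 2 [order #2] limit_sell(price=99, qty=1): fills=#1x#2:1@104; bids=[#1:7@104] asks=[-]
After op 3 [order #3] market_buy(qty=3): fills=none; bids=[#1:7@104] asks=[-]
After op 4 [order #4] market_buy(qty=2): fills=none; bids=[#1:7@104] asks=[-]
After op 5 [order #5] limit_sell(price=101, qty=4): fills=#1x#5:4@104; bids=[#1:3@104] asks=[-]
After op 6 [order #6] limit_sell(price=103, qty=9): fills=#1x#6:3@104; bids=[-] asks=[#6:6@103]
After op 7 [order #7] market_sell(qty=8): fills=none; bids=[-] asks=[#6:6@103]

Answer: 4@104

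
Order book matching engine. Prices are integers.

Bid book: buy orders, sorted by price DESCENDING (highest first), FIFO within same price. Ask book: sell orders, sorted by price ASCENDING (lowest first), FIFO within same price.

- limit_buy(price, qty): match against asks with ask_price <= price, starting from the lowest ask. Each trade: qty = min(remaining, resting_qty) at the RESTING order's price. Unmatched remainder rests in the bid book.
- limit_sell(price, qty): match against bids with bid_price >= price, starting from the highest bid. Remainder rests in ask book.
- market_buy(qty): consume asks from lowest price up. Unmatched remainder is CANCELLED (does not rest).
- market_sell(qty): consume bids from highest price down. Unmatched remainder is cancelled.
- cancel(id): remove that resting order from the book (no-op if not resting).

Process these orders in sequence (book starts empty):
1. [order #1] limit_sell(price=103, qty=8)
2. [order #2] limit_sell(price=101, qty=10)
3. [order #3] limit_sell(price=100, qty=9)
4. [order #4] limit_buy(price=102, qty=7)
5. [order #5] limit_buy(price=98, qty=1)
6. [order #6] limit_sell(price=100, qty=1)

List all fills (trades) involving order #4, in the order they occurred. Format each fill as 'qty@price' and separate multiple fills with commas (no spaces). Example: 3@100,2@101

Answer: 7@100

Derivation:
After op 1 [order #1] limit_sell(price=103, qty=8): fills=none; bids=[-] asks=[#1:8@103]
After op 2 [order #2] limit_sell(price=101, qty=10): fills=none; bids=[-] asks=[#2:10@101 #1:8@103]
After op 3 [order #3] limit_sell(price=100, qty=9): fills=none; bids=[-] asks=[#3:9@100 #2:10@101 #1:8@103]
After op 4 [order #4] limit_buy(price=102, qty=7): fills=#4x#3:7@100; bids=[-] asks=[#3:2@100 #2:10@101 #1:8@103]
After op 5 [order #5] limit_buy(price=98, qty=1): fills=none; bids=[#5:1@98] asks=[#3:2@100 #2:10@101 #1:8@103]
After op 6 [order #6] limit_sell(price=100, qty=1): fills=none; bids=[#5:1@98] asks=[#3:2@100 #6:1@100 #2:10@101 #1:8@103]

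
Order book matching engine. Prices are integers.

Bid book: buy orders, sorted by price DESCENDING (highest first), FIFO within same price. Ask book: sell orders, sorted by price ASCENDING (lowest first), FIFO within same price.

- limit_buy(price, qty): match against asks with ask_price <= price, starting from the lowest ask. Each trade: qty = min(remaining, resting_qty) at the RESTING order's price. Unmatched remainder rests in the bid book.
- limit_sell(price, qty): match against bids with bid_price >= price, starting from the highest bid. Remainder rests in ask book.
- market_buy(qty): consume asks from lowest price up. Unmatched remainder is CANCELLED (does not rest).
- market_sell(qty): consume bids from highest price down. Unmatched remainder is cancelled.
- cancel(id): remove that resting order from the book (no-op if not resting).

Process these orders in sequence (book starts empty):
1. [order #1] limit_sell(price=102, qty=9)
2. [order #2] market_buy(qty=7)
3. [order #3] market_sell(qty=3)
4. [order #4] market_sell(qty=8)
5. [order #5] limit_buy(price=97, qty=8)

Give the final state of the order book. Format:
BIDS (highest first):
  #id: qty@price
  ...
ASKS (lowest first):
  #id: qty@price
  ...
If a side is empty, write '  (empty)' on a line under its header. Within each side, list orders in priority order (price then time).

Answer: BIDS (highest first):
  #5: 8@97
ASKS (lowest first):
  #1: 2@102

Derivation:
After op 1 [order #1] limit_sell(price=102, qty=9): fills=none; bids=[-] asks=[#1:9@102]
After op 2 [order #2] market_buy(qty=7): fills=#2x#1:7@102; bids=[-] asks=[#1:2@102]
After op 3 [order #3] market_sell(qty=3): fills=none; bids=[-] asks=[#1:2@102]
After op 4 [order #4] market_sell(qty=8): fills=none; bids=[-] asks=[#1:2@102]
After op 5 [order #5] limit_buy(price=97, qty=8): fills=none; bids=[#5:8@97] asks=[#1:2@102]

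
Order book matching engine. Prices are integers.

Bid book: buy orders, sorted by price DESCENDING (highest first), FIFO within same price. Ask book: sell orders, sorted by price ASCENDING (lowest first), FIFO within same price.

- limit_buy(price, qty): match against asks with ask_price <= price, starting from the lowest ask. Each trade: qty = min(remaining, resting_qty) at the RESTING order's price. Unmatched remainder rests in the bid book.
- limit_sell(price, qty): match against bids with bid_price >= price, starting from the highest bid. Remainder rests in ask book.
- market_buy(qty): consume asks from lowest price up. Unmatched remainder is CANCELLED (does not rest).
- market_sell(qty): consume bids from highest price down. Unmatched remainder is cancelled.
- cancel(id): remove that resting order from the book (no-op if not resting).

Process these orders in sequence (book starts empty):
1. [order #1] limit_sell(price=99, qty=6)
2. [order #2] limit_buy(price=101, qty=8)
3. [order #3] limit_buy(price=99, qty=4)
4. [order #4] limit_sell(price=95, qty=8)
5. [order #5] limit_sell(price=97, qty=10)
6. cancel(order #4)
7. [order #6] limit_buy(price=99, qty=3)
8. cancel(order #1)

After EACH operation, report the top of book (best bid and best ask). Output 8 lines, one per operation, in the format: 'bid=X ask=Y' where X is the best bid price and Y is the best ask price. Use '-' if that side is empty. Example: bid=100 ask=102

Answer: bid=- ask=99
bid=101 ask=-
bid=101 ask=-
bid=- ask=95
bid=- ask=95
bid=- ask=97
bid=- ask=97
bid=- ask=97

Derivation:
After op 1 [order #1] limit_sell(price=99, qty=6): fills=none; bids=[-] asks=[#1:6@99]
After op 2 [order #2] limit_buy(price=101, qty=8): fills=#2x#1:6@99; bids=[#2:2@101] asks=[-]
After op 3 [order #3] limit_buy(price=99, qty=4): fills=none; bids=[#2:2@101 #3:4@99] asks=[-]
After op 4 [order #4] limit_sell(price=95, qty=8): fills=#2x#4:2@101 #3x#4:4@99; bids=[-] asks=[#4:2@95]
After op 5 [order #5] limit_sell(price=97, qty=10): fills=none; bids=[-] asks=[#4:2@95 #5:10@97]
After op 6 cancel(order #4): fills=none; bids=[-] asks=[#5:10@97]
After op 7 [order #6] limit_buy(price=99, qty=3): fills=#6x#5:3@97; bids=[-] asks=[#5:7@97]
After op 8 cancel(order #1): fills=none; bids=[-] asks=[#5:7@97]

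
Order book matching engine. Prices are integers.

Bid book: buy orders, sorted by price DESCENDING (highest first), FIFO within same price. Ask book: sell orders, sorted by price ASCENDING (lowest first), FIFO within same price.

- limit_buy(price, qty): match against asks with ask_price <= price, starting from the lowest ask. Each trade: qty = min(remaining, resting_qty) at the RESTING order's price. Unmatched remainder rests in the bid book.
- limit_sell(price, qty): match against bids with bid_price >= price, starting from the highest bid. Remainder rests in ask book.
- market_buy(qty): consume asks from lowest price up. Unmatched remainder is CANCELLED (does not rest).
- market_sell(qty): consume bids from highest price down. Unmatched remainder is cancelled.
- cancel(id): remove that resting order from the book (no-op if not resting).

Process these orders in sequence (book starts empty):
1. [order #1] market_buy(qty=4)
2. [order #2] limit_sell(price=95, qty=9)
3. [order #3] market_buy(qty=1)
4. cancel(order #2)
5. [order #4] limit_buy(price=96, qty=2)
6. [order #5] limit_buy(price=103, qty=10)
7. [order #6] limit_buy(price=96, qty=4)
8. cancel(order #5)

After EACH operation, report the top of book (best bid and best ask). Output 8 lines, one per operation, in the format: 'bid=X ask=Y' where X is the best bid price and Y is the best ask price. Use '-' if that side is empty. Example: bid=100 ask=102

After op 1 [order #1] market_buy(qty=4): fills=none; bids=[-] asks=[-]
After op 2 [order #2] limit_sell(price=95, qty=9): fills=none; bids=[-] asks=[#2:9@95]
After op 3 [order #3] market_buy(qty=1): fills=#3x#2:1@95; bids=[-] asks=[#2:8@95]
After op 4 cancel(order #2): fills=none; bids=[-] asks=[-]
After op 5 [order #4] limit_buy(price=96, qty=2): fills=none; bids=[#4:2@96] asks=[-]
After op 6 [order #5] limit_buy(price=103, qty=10): fills=none; bids=[#5:10@103 #4:2@96] asks=[-]
After op 7 [order #6] limit_buy(price=96, qty=4): fills=none; bids=[#5:10@103 #4:2@96 #6:4@96] asks=[-]
After op 8 cancel(order #5): fills=none; bids=[#4:2@96 #6:4@96] asks=[-]

Answer: bid=- ask=-
bid=- ask=95
bid=- ask=95
bid=- ask=-
bid=96 ask=-
bid=103 ask=-
bid=103 ask=-
bid=96 ask=-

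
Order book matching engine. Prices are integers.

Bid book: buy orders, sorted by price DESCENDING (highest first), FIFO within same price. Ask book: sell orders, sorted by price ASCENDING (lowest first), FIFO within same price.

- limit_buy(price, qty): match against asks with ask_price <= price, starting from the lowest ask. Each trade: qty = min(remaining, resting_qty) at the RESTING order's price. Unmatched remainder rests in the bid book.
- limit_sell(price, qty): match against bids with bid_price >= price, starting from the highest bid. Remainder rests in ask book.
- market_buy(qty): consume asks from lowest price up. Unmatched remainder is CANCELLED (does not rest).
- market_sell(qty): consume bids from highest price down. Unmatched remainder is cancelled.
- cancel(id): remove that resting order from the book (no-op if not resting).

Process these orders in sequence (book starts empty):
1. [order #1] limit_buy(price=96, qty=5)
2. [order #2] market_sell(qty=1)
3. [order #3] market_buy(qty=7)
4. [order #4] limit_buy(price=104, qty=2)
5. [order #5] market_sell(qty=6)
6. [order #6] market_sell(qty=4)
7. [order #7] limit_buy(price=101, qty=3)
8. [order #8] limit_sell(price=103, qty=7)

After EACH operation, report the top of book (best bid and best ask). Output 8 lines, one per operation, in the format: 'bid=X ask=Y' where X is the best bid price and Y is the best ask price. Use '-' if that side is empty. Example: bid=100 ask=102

Answer: bid=96 ask=-
bid=96 ask=-
bid=96 ask=-
bid=104 ask=-
bid=- ask=-
bid=- ask=-
bid=101 ask=-
bid=101 ask=103

Derivation:
After op 1 [order #1] limit_buy(price=96, qty=5): fills=none; bids=[#1:5@96] asks=[-]
After op 2 [order #2] market_sell(qty=1): fills=#1x#2:1@96; bids=[#1:4@96] asks=[-]
After op 3 [order #3] market_buy(qty=7): fills=none; bids=[#1:4@96] asks=[-]
After op 4 [order #4] limit_buy(price=104, qty=2): fills=none; bids=[#4:2@104 #1:4@96] asks=[-]
After op 5 [order #5] market_sell(qty=6): fills=#4x#5:2@104 #1x#5:4@96; bids=[-] asks=[-]
After op 6 [order #6] market_sell(qty=4): fills=none; bids=[-] asks=[-]
After op 7 [order #7] limit_buy(price=101, qty=3): fills=none; bids=[#7:3@101] asks=[-]
After op 8 [order #8] limit_sell(price=103, qty=7): fills=none; bids=[#7:3@101] asks=[#8:7@103]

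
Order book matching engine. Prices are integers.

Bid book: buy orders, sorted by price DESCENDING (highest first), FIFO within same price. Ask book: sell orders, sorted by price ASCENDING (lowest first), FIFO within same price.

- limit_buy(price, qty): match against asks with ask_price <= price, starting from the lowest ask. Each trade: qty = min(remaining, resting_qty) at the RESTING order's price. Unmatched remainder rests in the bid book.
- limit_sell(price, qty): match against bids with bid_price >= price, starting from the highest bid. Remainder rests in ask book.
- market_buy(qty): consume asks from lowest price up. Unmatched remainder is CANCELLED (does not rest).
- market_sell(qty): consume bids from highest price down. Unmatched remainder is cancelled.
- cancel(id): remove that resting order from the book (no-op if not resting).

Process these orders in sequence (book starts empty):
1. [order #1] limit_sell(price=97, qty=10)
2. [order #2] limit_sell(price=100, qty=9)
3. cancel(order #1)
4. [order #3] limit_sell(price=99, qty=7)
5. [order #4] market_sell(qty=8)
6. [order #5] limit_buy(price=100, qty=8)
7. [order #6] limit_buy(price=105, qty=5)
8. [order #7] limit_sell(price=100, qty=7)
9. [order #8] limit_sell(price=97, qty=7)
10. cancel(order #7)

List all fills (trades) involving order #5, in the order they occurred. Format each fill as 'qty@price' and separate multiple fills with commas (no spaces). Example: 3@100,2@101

After op 1 [order #1] limit_sell(price=97, qty=10): fills=none; bids=[-] asks=[#1:10@97]
After op 2 [order #2] limit_sell(price=100, qty=9): fills=none; bids=[-] asks=[#1:10@97 #2:9@100]
After op 3 cancel(order #1): fills=none; bids=[-] asks=[#2:9@100]
After op 4 [order #3] limit_sell(price=99, qty=7): fills=none; bids=[-] asks=[#3:7@99 #2:9@100]
After op 5 [order #4] market_sell(qty=8): fills=none; bids=[-] asks=[#3:7@99 #2:9@100]
After op 6 [order #5] limit_buy(price=100, qty=8): fills=#5x#3:7@99 #5x#2:1@100; bids=[-] asks=[#2:8@100]
After op 7 [order #6] limit_buy(price=105, qty=5): fills=#6x#2:5@100; bids=[-] asks=[#2:3@100]
After op 8 [order #7] limit_sell(price=100, qty=7): fills=none; bids=[-] asks=[#2:3@100 #7:7@100]
After op 9 [order #8] limit_sell(price=97, qty=7): fills=none; bids=[-] asks=[#8:7@97 #2:3@100 #7:7@100]
After op 10 cancel(order #7): fills=none; bids=[-] asks=[#8:7@97 #2:3@100]

Answer: 7@99,1@100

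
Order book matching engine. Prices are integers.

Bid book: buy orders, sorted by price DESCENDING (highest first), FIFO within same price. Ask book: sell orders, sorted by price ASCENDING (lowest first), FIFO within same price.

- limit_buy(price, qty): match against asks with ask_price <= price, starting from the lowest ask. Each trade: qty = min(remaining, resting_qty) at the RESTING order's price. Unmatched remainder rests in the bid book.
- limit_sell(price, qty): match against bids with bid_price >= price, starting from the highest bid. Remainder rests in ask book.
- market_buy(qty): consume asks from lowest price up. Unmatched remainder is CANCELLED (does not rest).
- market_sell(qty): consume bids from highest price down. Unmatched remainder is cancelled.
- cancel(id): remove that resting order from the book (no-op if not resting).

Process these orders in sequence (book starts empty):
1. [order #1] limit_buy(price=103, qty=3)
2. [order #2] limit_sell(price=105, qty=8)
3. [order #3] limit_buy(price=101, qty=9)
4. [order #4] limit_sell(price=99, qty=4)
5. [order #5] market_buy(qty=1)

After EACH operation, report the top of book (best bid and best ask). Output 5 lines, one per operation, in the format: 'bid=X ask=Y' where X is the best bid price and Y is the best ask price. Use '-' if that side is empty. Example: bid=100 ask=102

After op 1 [order #1] limit_buy(price=103, qty=3): fills=none; bids=[#1:3@103] asks=[-]
After op 2 [order #2] limit_sell(price=105, qty=8): fills=none; bids=[#1:3@103] asks=[#2:8@105]
After op 3 [order #3] limit_buy(price=101, qty=9): fills=none; bids=[#1:3@103 #3:9@101] asks=[#2:8@105]
After op 4 [order #4] limit_sell(price=99, qty=4): fills=#1x#4:3@103 #3x#4:1@101; bids=[#3:8@101] asks=[#2:8@105]
After op 5 [order #5] market_buy(qty=1): fills=#5x#2:1@105; bids=[#3:8@101] asks=[#2:7@105]

Answer: bid=103 ask=-
bid=103 ask=105
bid=103 ask=105
bid=101 ask=105
bid=101 ask=105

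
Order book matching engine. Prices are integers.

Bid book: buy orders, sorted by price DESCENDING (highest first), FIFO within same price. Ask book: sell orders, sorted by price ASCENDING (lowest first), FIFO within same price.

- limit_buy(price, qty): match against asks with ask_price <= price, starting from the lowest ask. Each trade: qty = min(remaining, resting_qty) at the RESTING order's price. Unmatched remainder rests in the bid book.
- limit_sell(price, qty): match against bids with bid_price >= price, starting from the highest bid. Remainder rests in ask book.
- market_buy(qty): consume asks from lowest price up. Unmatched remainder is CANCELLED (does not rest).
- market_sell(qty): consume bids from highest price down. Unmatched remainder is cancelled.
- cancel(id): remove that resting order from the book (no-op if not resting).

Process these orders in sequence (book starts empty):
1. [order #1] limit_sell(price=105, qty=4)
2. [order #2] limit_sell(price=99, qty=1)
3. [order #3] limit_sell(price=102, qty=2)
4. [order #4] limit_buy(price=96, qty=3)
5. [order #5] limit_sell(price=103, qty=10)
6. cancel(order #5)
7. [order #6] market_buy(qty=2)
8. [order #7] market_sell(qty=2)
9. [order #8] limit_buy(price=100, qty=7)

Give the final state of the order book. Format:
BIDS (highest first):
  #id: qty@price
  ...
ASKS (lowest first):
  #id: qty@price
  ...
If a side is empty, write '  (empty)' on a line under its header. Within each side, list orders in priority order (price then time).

After op 1 [order #1] limit_sell(price=105, qty=4): fills=none; bids=[-] asks=[#1:4@105]
After op 2 [order #2] limit_sell(price=99, qty=1): fills=none; bids=[-] asks=[#2:1@99 #1:4@105]
After op 3 [order #3] limit_sell(price=102, qty=2): fills=none; bids=[-] asks=[#2:1@99 #3:2@102 #1:4@105]
After op 4 [order #4] limit_buy(price=96, qty=3): fills=none; bids=[#4:3@96] asks=[#2:1@99 #3:2@102 #1:4@105]
After op 5 [order #5] limit_sell(price=103, qty=10): fills=none; bids=[#4:3@96] asks=[#2:1@99 #3:2@102 #5:10@103 #1:4@105]
After op 6 cancel(order #5): fills=none; bids=[#4:3@96] asks=[#2:1@99 #3:2@102 #1:4@105]
After op 7 [order #6] market_buy(qty=2): fills=#6x#2:1@99 #6x#3:1@102; bids=[#4:3@96] asks=[#3:1@102 #1:4@105]
After op 8 [order #7] market_sell(qty=2): fills=#4x#7:2@96; bids=[#4:1@96] asks=[#3:1@102 #1:4@105]
After op 9 [order #8] limit_buy(price=100, qty=7): fills=none; bids=[#8:7@100 #4:1@96] asks=[#3:1@102 #1:4@105]

Answer: BIDS (highest first):
  #8: 7@100
  #4: 1@96
ASKS (lowest first):
  #3: 1@102
  #1: 4@105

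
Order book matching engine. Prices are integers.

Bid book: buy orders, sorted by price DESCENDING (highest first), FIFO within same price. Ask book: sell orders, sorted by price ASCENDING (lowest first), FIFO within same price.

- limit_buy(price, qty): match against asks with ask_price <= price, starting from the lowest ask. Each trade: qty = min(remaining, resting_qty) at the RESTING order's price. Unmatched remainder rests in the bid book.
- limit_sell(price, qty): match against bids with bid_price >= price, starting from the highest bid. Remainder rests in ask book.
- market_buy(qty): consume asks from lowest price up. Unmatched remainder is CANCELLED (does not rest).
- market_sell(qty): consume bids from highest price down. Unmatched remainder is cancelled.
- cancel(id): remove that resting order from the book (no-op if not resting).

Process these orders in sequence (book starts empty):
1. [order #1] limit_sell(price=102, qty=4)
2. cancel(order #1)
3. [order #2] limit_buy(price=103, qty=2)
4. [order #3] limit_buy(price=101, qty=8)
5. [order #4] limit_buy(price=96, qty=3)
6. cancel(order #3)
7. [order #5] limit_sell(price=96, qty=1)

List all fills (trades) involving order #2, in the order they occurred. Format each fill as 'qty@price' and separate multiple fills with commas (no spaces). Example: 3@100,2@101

Answer: 1@103

Derivation:
After op 1 [order #1] limit_sell(price=102, qty=4): fills=none; bids=[-] asks=[#1:4@102]
After op 2 cancel(order #1): fills=none; bids=[-] asks=[-]
After op 3 [order #2] limit_buy(price=103, qty=2): fills=none; bids=[#2:2@103] asks=[-]
After op 4 [order #3] limit_buy(price=101, qty=8): fills=none; bids=[#2:2@103 #3:8@101] asks=[-]
After op 5 [order #4] limit_buy(price=96, qty=3): fills=none; bids=[#2:2@103 #3:8@101 #4:3@96] asks=[-]
After op 6 cancel(order #3): fills=none; bids=[#2:2@103 #4:3@96] asks=[-]
After op 7 [order #5] limit_sell(price=96, qty=1): fills=#2x#5:1@103; bids=[#2:1@103 #4:3@96] asks=[-]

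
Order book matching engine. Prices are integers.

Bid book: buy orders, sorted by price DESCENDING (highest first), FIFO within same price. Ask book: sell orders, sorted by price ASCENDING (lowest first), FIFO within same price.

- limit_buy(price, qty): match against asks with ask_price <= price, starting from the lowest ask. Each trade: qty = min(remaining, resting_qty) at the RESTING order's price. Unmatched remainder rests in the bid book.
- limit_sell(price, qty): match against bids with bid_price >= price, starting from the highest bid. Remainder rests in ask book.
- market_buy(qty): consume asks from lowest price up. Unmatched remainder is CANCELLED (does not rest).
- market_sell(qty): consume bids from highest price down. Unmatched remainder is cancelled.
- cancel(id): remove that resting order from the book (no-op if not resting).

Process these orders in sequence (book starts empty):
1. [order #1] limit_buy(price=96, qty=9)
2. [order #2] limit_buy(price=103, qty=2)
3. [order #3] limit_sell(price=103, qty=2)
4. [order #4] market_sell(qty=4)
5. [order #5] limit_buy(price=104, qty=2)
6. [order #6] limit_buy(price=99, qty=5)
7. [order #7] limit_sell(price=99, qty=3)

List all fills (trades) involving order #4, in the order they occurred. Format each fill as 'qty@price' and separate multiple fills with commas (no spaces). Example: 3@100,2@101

Answer: 4@96

Derivation:
After op 1 [order #1] limit_buy(price=96, qty=9): fills=none; bids=[#1:9@96] asks=[-]
After op 2 [order #2] limit_buy(price=103, qty=2): fills=none; bids=[#2:2@103 #1:9@96] asks=[-]
After op 3 [order #3] limit_sell(price=103, qty=2): fills=#2x#3:2@103; bids=[#1:9@96] asks=[-]
After op 4 [order #4] market_sell(qty=4): fills=#1x#4:4@96; bids=[#1:5@96] asks=[-]
After op 5 [order #5] limit_buy(price=104, qty=2): fills=none; bids=[#5:2@104 #1:5@96] asks=[-]
After op 6 [order #6] limit_buy(price=99, qty=5): fills=none; bids=[#5:2@104 #6:5@99 #1:5@96] asks=[-]
After op 7 [order #7] limit_sell(price=99, qty=3): fills=#5x#7:2@104 #6x#7:1@99; bids=[#6:4@99 #1:5@96] asks=[-]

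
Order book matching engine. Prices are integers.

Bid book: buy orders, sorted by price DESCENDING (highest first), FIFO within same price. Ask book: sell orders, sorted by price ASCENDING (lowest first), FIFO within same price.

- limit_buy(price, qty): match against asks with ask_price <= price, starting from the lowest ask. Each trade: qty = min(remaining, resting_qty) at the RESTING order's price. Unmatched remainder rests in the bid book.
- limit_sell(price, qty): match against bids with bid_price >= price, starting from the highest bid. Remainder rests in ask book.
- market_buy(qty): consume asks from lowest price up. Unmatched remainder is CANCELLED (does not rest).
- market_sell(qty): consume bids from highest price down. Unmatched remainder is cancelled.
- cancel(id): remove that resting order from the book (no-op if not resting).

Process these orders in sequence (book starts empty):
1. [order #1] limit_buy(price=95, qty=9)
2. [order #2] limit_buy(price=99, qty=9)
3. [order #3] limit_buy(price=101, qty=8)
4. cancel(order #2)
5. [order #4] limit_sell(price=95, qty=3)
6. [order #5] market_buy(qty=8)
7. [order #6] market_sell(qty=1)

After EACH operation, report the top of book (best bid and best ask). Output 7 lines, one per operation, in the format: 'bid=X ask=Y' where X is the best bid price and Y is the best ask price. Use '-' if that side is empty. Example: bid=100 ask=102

After op 1 [order #1] limit_buy(price=95, qty=9): fills=none; bids=[#1:9@95] asks=[-]
After op 2 [order #2] limit_buy(price=99, qty=9): fills=none; bids=[#2:9@99 #1:9@95] asks=[-]
After op 3 [order #3] limit_buy(price=101, qty=8): fills=none; bids=[#3:8@101 #2:9@99 #1:9@95] asks=[-]
After op 4 cancel(order #2): fills=none; bids=[#3:8@101 #1:9@95] asks=[-]
After op 5 [order #4] limit_sell(price=95, qty=3): fills=#3x#4:3@101; bids=[#3:5@101 #1:9@95] asks=[-]
After op 6 [order #5] market_buy(qty=8): fills=none; bids=[#3:5@101 #1:9@95] asks=[-]
After op 7 [order #6] market_sell(qty=1): fills=#3x#6:1@101; bids=[#3:4@101 #1:9@95] asks=[-]

Answer: bid=95 ask=-
bid=99 ask=-
bid=101 ask=-
bid=101 ask=-
bid=101 ask=-
bid=101 ask=-
bid=101 ask=-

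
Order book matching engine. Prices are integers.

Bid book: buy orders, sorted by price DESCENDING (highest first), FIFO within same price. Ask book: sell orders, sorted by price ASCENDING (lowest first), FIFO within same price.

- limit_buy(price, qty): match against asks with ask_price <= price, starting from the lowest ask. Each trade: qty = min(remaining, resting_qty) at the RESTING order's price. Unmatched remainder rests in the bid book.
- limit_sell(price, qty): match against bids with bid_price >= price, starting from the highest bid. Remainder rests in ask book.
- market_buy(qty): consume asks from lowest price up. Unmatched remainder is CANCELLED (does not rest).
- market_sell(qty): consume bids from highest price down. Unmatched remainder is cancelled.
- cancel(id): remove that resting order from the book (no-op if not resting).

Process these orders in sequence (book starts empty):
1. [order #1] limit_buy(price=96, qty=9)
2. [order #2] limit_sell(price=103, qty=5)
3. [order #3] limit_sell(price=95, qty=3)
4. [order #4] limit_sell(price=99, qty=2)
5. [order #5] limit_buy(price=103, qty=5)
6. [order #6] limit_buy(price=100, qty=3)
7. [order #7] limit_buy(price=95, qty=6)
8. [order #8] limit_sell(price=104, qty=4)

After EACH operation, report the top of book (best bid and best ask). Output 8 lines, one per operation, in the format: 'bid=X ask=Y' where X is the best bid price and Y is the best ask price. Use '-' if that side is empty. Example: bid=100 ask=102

After op 1 [order #1] limit_buy(price=96, qty=9): fills=none; bids=[#1:9@96] asks=[-]
After op 2 [order #2] limit_sell(price=103, qty=5): fills=none; bids=[#1:9@96] asks=[#2:5@103]
After op 3 [order #3] limit_sell(price=95, qty=3): fills=#1x#3:3@96; bids=[#1:6@96] asks=[#2:5@103]
After op 4 [order #4] limit_sell(price=99, qty=2): fills=none; bids=[#1:6@96] asks=[#4:2@99 #2:5@103]
After op 5 [order #5] limit_buy(price=103, qty=5): fills=#5x#4:2@99 #5x#2:3@103; bids=[#1:6@96] asks=[#2:2@103]
After op 6 [order #6] limit_buy(price=100, qty=3): fills=none; bids=[#6:3@100 #1:6@96] asks=[#2:2@103]
After op 7 [order #7] limit_buy(price=95, qty=6): fills=none; bids=[#6:3@100 #1:6@96 #7:6@95] asks=[#2:2@103]
After op 8 [order #8] limit_sell(price=104, qty=4): fills=none; bids=[#6:3@100 #1:6@96 #7:6@95] asks=[#2:2@103 #8:4@104]

Answer: bid=96 ask=-
bid=96 ask=103
bid=96 ask=103
bid=96 ask=99
bid=96 ask=103
bid=100 ask=103
bid=100 ask=103
bid=100 ask=103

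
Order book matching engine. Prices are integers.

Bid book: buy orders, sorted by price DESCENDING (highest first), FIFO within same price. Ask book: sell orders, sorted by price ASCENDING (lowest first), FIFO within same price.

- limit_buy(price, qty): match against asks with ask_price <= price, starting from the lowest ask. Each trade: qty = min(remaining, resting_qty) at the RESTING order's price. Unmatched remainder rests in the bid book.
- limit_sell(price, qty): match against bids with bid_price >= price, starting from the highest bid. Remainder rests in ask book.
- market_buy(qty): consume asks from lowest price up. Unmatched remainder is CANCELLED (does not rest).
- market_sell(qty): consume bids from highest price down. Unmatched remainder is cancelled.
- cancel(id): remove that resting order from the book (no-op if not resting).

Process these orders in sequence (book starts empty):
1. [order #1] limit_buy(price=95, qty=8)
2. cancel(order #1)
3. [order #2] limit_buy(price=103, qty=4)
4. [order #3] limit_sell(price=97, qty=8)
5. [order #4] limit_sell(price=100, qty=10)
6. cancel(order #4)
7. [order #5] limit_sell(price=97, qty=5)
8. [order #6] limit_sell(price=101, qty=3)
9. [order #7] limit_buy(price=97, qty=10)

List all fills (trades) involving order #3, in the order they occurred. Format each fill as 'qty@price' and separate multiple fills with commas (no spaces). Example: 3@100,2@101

After op 1 [order #1] limit_buy(price=95, qty=8): fills=none; bids=[#1:8@95] asks=[-]
After op 2 cancel(order #1): fills=none; bids=[-] asks=[-]
After op 3 [order #2] limit_buy(price=103, qty=4): fills=none; bids=[#2:4@103] asks=[-]
After op 4 [order #3] limit_sell(price=97, qty=8): fills=#2x#3:4@103; bids=[-] asks=[#3:4@97]
After op 5 [order #4] limit_sell(price=100, qty=10): fills=none; bids=[-] asks=[#3:4@97 #4:10@100]
After op 6 cancel(order #4): fills=none; bids=[-] asks=[#3:4@97]
After op 7 [order #5] limit_sell(price=97, qty=5): fills=none; bids=[-] asks=[#3:4@97 #5:5@97]
After op 8 [order #6] limit_sell(price=101, qty=3): fills=none; bids=[-] asks=[#3:4@97 #5:5@97 #6:3@101]
After op 9 [order #7] limit_buy(price=97, qty=10): fills=#7x#3:4@97 #7x#5:5@97; bids=[#7:1@97] asks=[#6:3@101]

Answer: 4@103,4@97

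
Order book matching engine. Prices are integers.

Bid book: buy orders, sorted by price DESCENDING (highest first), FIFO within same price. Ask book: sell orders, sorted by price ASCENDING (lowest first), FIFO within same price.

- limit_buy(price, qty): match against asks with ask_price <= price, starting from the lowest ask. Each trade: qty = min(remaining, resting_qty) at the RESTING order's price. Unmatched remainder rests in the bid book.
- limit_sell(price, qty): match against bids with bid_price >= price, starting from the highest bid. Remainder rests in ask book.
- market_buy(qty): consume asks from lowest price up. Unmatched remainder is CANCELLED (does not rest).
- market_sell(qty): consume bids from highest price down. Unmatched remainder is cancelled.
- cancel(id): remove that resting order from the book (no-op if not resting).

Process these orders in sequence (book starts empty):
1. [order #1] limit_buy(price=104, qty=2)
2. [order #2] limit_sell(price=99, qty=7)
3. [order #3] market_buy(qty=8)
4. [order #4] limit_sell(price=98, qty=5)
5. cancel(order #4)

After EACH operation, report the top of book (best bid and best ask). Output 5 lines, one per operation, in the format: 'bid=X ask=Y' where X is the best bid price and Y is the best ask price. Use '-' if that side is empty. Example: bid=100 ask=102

Answer: bid=104 ask=-
bid=- ask=99
bid=- ask=-
bid=- ask=98
bid=- ask=-

Derivation:
After op 1 [order #1] limit_buy(price=104, qty=2): fills=none; bids=[#1:2@104] asks=[-]
After op 2 [order #2] limit_sell(price=99, qty=7): fills=#1x#2:2@104; bids=[-] asks=[#2:5@99]
After op 3 [order #3] market_buy(qty=8): fills=#3x#2:5@99; bids=[-] asks=[-]
After op 4 [order #4] limit_sell(price=98, qty=5): fills=none; bids=[-] asks=[#4:5@98]
After op 5 cancel(order #4): fills=none; bids=[-] asks=[-]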